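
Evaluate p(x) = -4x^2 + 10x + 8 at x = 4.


Using direct substitution:
  -4 * (4)^2 = -64
  10 * (4)^1 = 40
  constant: 8
Sum = -64 + 40 + 8 = -16


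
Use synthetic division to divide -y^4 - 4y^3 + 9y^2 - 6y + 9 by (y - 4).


Synthetic division with c = 4. Coefficients: -1, -4, 9, -6, 9
Bring down -1.
  -1 * 4 = -4; -4 - 4 = -8
  -8 * 4 = -32; -32 + 9 = -23
  -23 * 4 = -92; -92 - 6 = -98
  -98 * 4 = -392; -392 + 9 = -383
Quotient: -y^3 - 8y^2 - 23y - 98, Remainder: -383


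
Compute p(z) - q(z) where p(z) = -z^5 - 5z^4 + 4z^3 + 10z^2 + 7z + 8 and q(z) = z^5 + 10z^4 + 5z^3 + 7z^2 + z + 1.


Distribute the minus sign:
  (-z^5 - 5z^4 + 4z^3 + 10z^2 + 7z + 8)
- (z^5 + 10z^4 + 5z^3 + 7z^2 + z + 1)
Negate second polynomial: -z^5 - 10z^4 - 5z^3 - 7z^2 - z - 1
Add: -2z^5 - 15z^4 - z^3 + 3z^2 + 6z + 7


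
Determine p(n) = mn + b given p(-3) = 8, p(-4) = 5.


p(n) = mn + b. Using p(-3)=8, p(-4)=5:
m = (8 - 5)/(-3 + 4) = 3/1 = 3
b = 8 - m*(-3) = 8 + 9 = 17
p(n) = 3n + 17


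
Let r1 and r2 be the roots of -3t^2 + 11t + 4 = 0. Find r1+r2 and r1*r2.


For at^2+bt+c=0: sum = -b/a, product = c/a.
a=-3, b=11, c=4
Sum = -(11)/-3 = 11/3
Product = (4)/-3 = -4/3


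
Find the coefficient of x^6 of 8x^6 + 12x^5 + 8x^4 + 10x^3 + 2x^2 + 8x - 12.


Read off the coefficient of x^6: 8


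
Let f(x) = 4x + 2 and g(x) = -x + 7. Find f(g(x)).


Substitute g(x) into f:
f(g(x)) = 4*(-x + 7) + 2
Expand and combine: -4x + 30


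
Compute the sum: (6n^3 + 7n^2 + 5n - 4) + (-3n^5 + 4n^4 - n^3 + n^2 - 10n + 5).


Align terms by degree and add:
  6n^3 + 7n^2 + 5n - 4
  -3n^5 + 4n^4 - n^3 + n^2 - 10n + 5
= -3n^5 + 4n^4 + 5n^3 + 8n^2 - 5n + 1


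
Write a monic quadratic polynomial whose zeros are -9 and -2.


p(u) = (u + 9)(u + 2)
Expand: u^2 + 11u + 18


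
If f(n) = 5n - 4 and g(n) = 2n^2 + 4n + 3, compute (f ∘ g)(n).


Substitute g(n) into f:
f(g(n)) = 5*(2n^2 + 4n + 3) + (-4)
Expand and combine: 10n^2 + 20n + 11


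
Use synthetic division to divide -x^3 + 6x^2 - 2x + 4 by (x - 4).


Synthetic division with c = 4. Coefficients: -1, 6, -2, 4
Bring down -1.
  -1 * 4 = -4; -4 + 6 = 2
  2 * 4 = 8; 8 - 2 = 6
  6 * 4 = 24; 24 + 4 = 28
Quotient: -x^2 + 2x + 6, Remainder: 28


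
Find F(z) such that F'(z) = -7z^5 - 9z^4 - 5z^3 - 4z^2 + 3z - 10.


Reverse power rule on each term:
  ∫ -7z^5 dz = -(7/6)z^6
  ∫ -9z^4 dz = -(9/5)z^5
  ∫ -5z^3 dz = -(5/4)z^4
  ∫ -4z^2 dz = -(4/3)z^3
  ∫ 3z dz = (3/2)z^2
  ∫ -10 dz = -10z
F(z) = -(7/6)z^6 - (9/5)z^5 - (5/4)z^4 - (4/3)z^3 + (3/2)z^2 - 10z + C


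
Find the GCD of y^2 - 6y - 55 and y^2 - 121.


Factor each:
  y^2 - 6y - 55 = (y - 11)(y + 5)
  y^2 - 121 = (y - 11)(y + 11)
Common monic factor: y - 11


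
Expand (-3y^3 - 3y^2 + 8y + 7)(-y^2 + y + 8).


Distribute each term of the first polynomial:
  (-3y^3)(-y^2 + y + 8) = 3y^5 - 3y^4 - 24y^3
  (-3y^2)(-y^2 + y + 8) = 3y^4 - 3y^3 - 24y^2
  (8y)(-y^2 + y + 8) = -8y^3 + 8y^2 + 64y
  (7)(-y^2 + y + 8) = -7y^2 + 7y + 56
Sum: 3y^5 - 35y^3 - 23y^2 + 71y + 56


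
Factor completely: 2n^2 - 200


Roots satisfy r1 + r2 = -b/a = 0 and r1*r2 = c/a = -100.
So r1 = 10, r2 = -10.
2n^2 - 200 = 2(n - r1)(n - r2) = 2(n - 10)(n + 10)


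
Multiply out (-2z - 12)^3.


Expand (-2z - 12)^3 by repeated multiplication:
  (-2z - 12)^2 = 4z^2 + 48z + 144
= -8z^3 - 144z^2 - 864z - 1728


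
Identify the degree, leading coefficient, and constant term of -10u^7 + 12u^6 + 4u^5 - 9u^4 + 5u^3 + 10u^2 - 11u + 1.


Highest power of u is 7, with coefficient -10. Constant term is 1.
Degree = 7, leading coefficient = -10, constant term = 1


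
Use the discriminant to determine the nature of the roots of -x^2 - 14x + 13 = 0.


D = b^2 - 4ac = (-14)^2 - 4(-1)(13) = 196 + 52 = 248
Since D > 0: two distinct irrational roots


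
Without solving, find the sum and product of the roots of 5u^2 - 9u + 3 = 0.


For au^2+bu+c=0: sum = -b/a, product = c/a.
a=5, b=-9, c=3
Sum = -(-9)/5 = 9/5
Product = (3)/5 = 3/5


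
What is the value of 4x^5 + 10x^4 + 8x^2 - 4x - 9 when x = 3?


Using direct substitution:
  4 * (3)^5 = 972
  10 * (3)^4 = 810
  0 * (3)^3 = 0
  8 * (3)^2 = 72
  -4 * (3)^1 = -12
  constant: -9
Sum = 972 + 810 + 0 + 72 - 12 - 9 = 1833


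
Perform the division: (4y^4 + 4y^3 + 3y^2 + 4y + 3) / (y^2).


(4y^4 + 4y^3 + 3y^2 + 4y + 3) / (y^2)
Step 1: 4y^2 * (y^2) = 4y^4; subtract.
Step 2: 4y * (y^2) = 4y^3; subtract.
Step 3: 3 * (y^2) = 3y^2; subtract.
Quotient: 4y^2 + 4y + 3, Remainder: 4y + 3


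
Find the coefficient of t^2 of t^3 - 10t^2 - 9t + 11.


Read off the coefficient of t^2: -10


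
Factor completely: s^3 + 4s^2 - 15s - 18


Try integer roots (divisors of -18). s=-1: p(-1)=0.
Divide out (s + 1): quotient is s^2 + 3s - 18.
Factor the quadratic: (s - 3)(s + 6)
Result: (s + 1)(s - 3)(s + 6)


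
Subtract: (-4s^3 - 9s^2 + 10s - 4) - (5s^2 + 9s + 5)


Distribute the minus sign:
  (-4s^3 - 9s^2 + 10s - 4)
- (5s^2 + 9s + 5)
Negate second polynomial: -5s^2 - 9s - 5
Add: -4s^3 - 14s^2 + s - 9


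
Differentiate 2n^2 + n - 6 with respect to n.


Apply the power rule term by term:
  d/dn(2n^2) = 4n
  d/dn(n) = 1
  d/dn(-6) = 0
p'(n) = 4n + 1


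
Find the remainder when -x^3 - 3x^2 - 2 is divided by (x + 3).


By the Remainder Theorem, the remainder equals p(-3):
  -1*(-3)^3 = 27
  -3*(-3)^2 = -27
  0*(-3)^1 = 0
  constant: -2
Sum: 27 - 27 + 0 - 2 = -2


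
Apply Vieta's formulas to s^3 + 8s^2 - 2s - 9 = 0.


Monic cubic s^3+bs^2+cs+d=0: sum=-b, pairwise sum=c, product=-d.
b=8, c=-2, d=-9
r1+r2+r3 = -8
r1r2+r1r3+r2r3 = -2
r1r2r3 = 9


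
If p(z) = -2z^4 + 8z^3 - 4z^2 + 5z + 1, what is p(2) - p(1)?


p(2) = 27
p(1) = 8
p(2) - p(1) = 27 - 8 = 19


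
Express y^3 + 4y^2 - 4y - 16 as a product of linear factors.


Try integer roots (divisors of -16). y=2: p(2)=0.
Divide out (y - 2): quotient is y^2 + 6y + 8.
Factor the quadratic: (y + 2)(y + 4)
Result: (y - 2)(y + 2)(y + 4)


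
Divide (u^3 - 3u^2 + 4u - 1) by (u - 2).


(u^3 - 3u^2 + 4u - 1) / (u - 2)
Step 1: u^2 * (u - 2) = u^3 - 2u^2; subtract.
Step 2: -u * (u - 2) = -u^2 + 2u; subtract.
Step 3: 2 * (u - 2) = 2u - 4; subtract.
Quotient: u^2 - u + 2, Remainder: 3


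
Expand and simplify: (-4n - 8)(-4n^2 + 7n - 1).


Distribute each term of the first polynomial:
  (-4n)(-4n^2 + 7n - 1) = 16n^3 - 28n^2 + 4n
  (-8)(-4n^2 + 7n - 1) = 32n^2 - 56n + 8
Sum: 16n^3 + 4n^2 - 52n + 8


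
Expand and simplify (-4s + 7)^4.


Expand (-4s + 7)^4 by repeated multiplication:
  (-4s + 7)^2 = 16s^2 - 56s + 49
  (-4s + 7)^3 = -64s^3 + 336s^2 - 588s + 343
= 256s^4 - 1792s^3 + 4704s^2 - 5488s + 2401


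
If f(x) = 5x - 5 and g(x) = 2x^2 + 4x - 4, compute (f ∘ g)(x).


Substitute g(x) into f:
f(g(x)) = 5*(2x^2 + 4x - 4) + (-5)
Expand and combine: 10x^2 + 20x - 25


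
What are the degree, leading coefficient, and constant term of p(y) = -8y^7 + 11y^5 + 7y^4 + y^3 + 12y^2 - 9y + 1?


Highest power of y is 7, with coefficient -8. Constant term is 1.
Degree = 7, leading coefficient = -8, constant term = 1


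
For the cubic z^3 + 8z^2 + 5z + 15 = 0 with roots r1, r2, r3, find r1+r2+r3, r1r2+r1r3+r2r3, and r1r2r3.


Monic cubic z^3+bz^2+cz+d=0: sum=-b, pairwise sum=c, product=-d.
b=8, c=5, d=15
r1+r2+r3 = -8
r1r2+r1r3+r2r3 = 5
r1r2r3 = -15


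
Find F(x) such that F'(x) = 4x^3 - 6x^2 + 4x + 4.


Reverse power rule on each term:
  ∫ 4x^3 dx = x^4
  ∫ -6x^2 dx = -2x^3
  ∫ 4x dx = 2x^2
  ∫ 4 dx = 4x
F(x) = x^4 - 2x^3 + 2x^2 + 4x + C


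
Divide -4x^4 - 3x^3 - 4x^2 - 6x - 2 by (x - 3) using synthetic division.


Synthetic division with c = 3. Coefficients: -4, -3, -4, -6, -2
Bring down -4.
  -4 * 3 = -12; -12 - 3 = -15
  -15 * 3 = -45; -45 - 4 = -49
  -49 * 3 = -147; -147 - 6 = -153
  -153 * 3 = -459; -459 - 2 = -461
Quotient: -4x^3 - 15x^2 - 49x - 153, Remainder: -461


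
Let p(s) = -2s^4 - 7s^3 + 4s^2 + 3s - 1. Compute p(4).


Using direct substitution:
  -2 * (4)^4 = -512
  -7 * (4)^3 = -448
  4 * (4)^2 = 64
  3 * (4)^1 = 12
  constant: -1
Sum = -512 - 448 + 64 + 12 - 1 = -885


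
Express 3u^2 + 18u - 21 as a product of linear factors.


Roots satisfy r1 + r2 = -b/a = -6 and r1*r2 = c/a = -7.
So r1 = -7, r2 = 1.
3u^2 + 18u - 21 = 3(u - r1)(u - r2) = 3(u + 7)(u - 1)


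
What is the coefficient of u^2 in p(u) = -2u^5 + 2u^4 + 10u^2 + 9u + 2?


Read off the coefficient of u^2: 10


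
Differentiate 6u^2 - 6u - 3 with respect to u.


Apply the power rule term by term:
  d/du(6u^2) = 12u
  d/du(-6u) = -6
  d/du(-3) = 0
p'(u) = 12u - 6


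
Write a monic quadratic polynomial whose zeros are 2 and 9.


p(z) = (z - 2)(z - 9)
Expand: z^2 - 11z + 18


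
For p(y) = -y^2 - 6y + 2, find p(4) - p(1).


p(4) = -38
p(1) = -5
p(4) - p(1) = -38 + 5 = -33


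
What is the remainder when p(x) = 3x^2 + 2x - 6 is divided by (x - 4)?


By the Remainder Theorem, the remainder equals p(4):
  3*(4)^2 = 48
  2*(4)^1 = 8
  constant: -6
Sum: 48 + 8 - 6 = 50


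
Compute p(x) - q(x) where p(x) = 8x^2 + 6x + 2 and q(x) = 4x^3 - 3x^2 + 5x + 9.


Distribute the minus sign:
  (8x^2 + 6x + 2)
- (4x^3 - 3x^2 + 5x + 9)
Negate second polynomial: -4x^3 + 3x^2 - 5x - 9
Add: -4x^3 + 11x^2 + x - 7


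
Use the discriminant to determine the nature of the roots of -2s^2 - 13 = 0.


D = b^2 - 4ac = (0)^2 - 4(-2)(-13) = 0 - 104 = -104
Since D < 0: two complex conjugate roots (no real roots)


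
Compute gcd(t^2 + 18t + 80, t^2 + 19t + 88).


Factor each:
  t^2 + 18t + 80 = (t + 8)(t + 10)
  t^2 + 19t + 88 = (t + 8)(t + 11)
Common monic factor: t + 8


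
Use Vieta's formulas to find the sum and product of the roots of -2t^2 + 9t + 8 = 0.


For at^2+bt+c=0: sum = -b/a, product = c/a.
a=-2, b=9, c=8
Sum = -(9)/-2 = 9/2
Product = (8)/-2 = -4


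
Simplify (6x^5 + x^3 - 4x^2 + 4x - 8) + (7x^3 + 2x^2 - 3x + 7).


Align terms by degree and add:
  6x^5 + x^3 - 4x^2 + 4x - 8
+ 7x^3 + 2x^2 - 3x + 7
= 6x^5 + 8x^3 - 2x^2 + x - 1


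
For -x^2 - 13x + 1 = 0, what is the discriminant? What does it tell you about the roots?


D = b^2 - 4ac = (-13)^2 - 4(-1)(1) = 169 + 4 = 173
Since D > 0: two distinct irrational roots


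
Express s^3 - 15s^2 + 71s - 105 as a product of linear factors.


Try integer roots (divisors of -105). s=5: p(5)=0.
Divide out (s - 5): quotient is s^2 - 10s + 21.
Factor the quadratic: (s - 3)(s - 7)
Result: (s - 5)(s - 3)(s - 7)


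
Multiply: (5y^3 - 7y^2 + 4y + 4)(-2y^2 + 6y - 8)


Distribute each term of the first polynomial:
  (5y^3)(-2y^2 + 6y - 8) = -10y^5 + 30y^4 - 40y^3
  (-7y^2)(-2y^2 + 6y - 8) = 14y^4 - 42y^3 + 56y^2
  (4y)(-2y^2 + 6y - 8) = -8y^3 + 24y^2 - 32y
  (4)(-2y^2 + 6y - 8) = -8y^2 + 24y - 32
Sum: -10y^5 + 44y^4 - 90y^3 + 72y^2 - 8y - 32


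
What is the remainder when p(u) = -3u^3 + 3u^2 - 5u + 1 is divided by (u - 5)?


By the Remainder Theorem, the remainder equals p(5):
  -3*(5)^3 = -375
  3*(5)^2 = 75
  -5*(5)^1 = -25
  constant: 1
Sum: -375 + 75 - 25 + 1 = -324


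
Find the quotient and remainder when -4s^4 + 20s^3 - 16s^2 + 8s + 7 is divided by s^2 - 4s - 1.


(-4s^4 + 20s^3 - 16s^2 + 8s + 7) / (s^2 - 4s - 1)
Step 1: -4s^2 * (s^2 - 4s - 1) = -4s^4 + 16s^3 + 4s^2; subtract.
Step 2: 4s * (s^2 - 4s - 1) = 4s^3 - 16s^2 - 4s; subtract.
Step 3: -4 * (s^2 - 4s - 1) = -4s^2 + 16s + 4; subtract.
Quotient: -4s^2 + 4s - 4, Remainder: -4s + 3


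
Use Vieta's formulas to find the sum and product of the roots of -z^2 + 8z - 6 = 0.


For az^2+bz+c=0: sum = -b/a, product = c/a.
a=-1, b=8, c=-6
Sum = -(8)/-1 = 8
Product = (-6)/-1 = 6


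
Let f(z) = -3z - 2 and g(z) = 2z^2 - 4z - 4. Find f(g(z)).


Substitute g(z) into f:
f(g(z)) = -3*(2z^2 - 4z - 4) + (-2)
Expand and combine: -6z^2 + 12z + 10


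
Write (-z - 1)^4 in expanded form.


Expand (-z - 1)^4 by repeated multiplication:
  (-z - 1)^2 = z^2 + 2z + 1
  (-z - 1)^3 = -z^3 - 3z^2 - 3z - 1
= z^4 + 4z^3 + 6z^2 + 4z + 1


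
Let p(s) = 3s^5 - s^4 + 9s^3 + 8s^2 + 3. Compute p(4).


Using direct substitution:
  3 * (4)^5 = 3072
  -1 * (4)^4 = -256
  9 * (4)^3 = 576
  8 * (4)^2 = 128
  0 * (4)^1 = 0
  constant: 3
Sum = 3072 - 256 + 576 + 128 + 0 + 3 = 3523


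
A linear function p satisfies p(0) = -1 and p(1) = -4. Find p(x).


p(x) = mx + b. Using p(0)=-1, p(1)=-4:
m = (-1 + 4)/(0 - 1) = 3/-1 = -3
b = -1 - m*(0) = -1 = -1
p(x) = -3x - 1


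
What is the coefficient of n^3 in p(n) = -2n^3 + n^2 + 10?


Read off the coefficient of n^3: -2


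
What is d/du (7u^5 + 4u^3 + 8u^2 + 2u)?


Apply the power rule term by term:
  d/du(7u^5) = 35u^4
  d/du(4u^3) = 12u^2
  d/du(8u^2) = 16u
  d/du(2u) = 2
p'(u) = 35u^4 + 12u^2 + 16u + 2


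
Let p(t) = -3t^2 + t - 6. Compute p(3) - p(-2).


p(3) = -30
p(-2) = -20
p(3) - p(-2) = -30 + 20 = -10


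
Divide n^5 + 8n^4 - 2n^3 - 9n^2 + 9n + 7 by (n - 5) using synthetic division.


Synthetic division with c = 5. Coefficients: 1, 8, -2, -9, 9, 7
Bring down 1.
  1 * 5 = 5; 5 + 8 = 13
  13 * 5 = 65; 65 - 2 = 63
  63 * 5 = 315; 315 - 9 = 306
  306 * 5 = 1530; 1530 + 9 = 1539
  1539 * 5 = 7695; 7695 + 7 = 7702
Quotient: n^4 + 13n^3 + 63n^2 + 306n + 1539, Remainder: 7702


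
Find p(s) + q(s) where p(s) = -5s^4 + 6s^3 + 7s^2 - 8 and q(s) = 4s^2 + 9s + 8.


Align terms by degree and add:
  -5s^4 + 6s^3 + 7s^2 - 8
+ 4s^2 + 9s + 8
= -5s^4 + 6s^3 + 11s^2 + 9s


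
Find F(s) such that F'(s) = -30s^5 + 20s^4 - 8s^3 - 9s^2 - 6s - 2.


Reverse power rule on each term:
  ∫ -30s^5 ds = -5s^6
  ∫ 20s^4 ds = 4s^5
  ∫ -8s^3 ds = -2s^4
  ∫ -9s^2 ds = -3s^3
  ∫ -6s ds = -3s^2
  ∫ -2 ds = -2s
F(s) = -5s^6 + 4s^5 - 2s^4 - 3s^3 - 3s^2 - 2s + C


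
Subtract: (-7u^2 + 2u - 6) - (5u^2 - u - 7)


Distribute the minus sign:
  (-7u^2 + 2u - 6)
- (5u^2 - u - 7)
Negate second polynomial: -5u^2 + u + 7
Add: -12u^2 + 3u + 1


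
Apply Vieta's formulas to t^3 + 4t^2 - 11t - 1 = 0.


Monic cubic t^3+bt^2+ct+d=0: sum=-b, pairwise sum=c, product=-d.
b=4, c=-11, d=-1
r1+r2+r3 = -4
r1r2+r1r3+r2r3 = -11
r1r2r3 = 1


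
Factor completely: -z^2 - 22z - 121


Roots satisfy r1 + r2 = -b/a = -22 and r1*r2 = c/a = 121.
So r1 = -11, r2 = -11.
-z^2 - 22z - 121 = -(z - r1)(z - r2) = -(z + 11)(z + 11)


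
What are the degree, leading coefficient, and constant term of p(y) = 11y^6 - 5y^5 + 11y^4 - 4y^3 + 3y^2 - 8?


Highest power of y is 6, with coefficient 11. Constant term is -8.
Degree = 6, leading coefficient = 11, constant term = -8


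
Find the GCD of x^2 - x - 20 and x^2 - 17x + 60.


Factor each:
  x^2 - x - 20 = (x - 5)(x + 4)
  x^2 - 17x + 60 = (x - 5)(x - 12)
Common monic factor: x - 5


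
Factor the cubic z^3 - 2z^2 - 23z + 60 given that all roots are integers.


Try integer roots (divisors of 60). z=3: p(3)=0.
Divide out (z - 3): quotient is z^2 + z - 20.
Factor the quadratic: (z - 4)(z + 5)
Result: (z - 3)(z - 4)(z + 5)


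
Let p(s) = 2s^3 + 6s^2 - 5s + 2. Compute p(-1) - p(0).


p(-1) = 11
p(0) = 2
p(-1) - p(0) = 11 - 2 = 9


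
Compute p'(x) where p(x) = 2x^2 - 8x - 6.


Apply the power rule term by term:
  d/dx(2x^2) = 4x
  d/dx(-8x) = -8
  d/dx(-6) = 0
p'(x) = 4x - 8


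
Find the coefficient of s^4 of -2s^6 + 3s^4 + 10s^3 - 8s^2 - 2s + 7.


Read off the coefficient of s^4: 3


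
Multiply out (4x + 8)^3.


Expand (4x + 8)^3 by repeated multiplication:
  (4x + 8)^2 = 16x^2 + 64x + 64
= 64x^3 + 384x^2 + 768x + 512


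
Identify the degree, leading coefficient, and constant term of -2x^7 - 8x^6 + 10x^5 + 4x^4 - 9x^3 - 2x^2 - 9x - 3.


Highest power of x is 7, with coefficient -2. Constant term is -3.
Degree = 7, leading coefficient = -2, constant term = -3


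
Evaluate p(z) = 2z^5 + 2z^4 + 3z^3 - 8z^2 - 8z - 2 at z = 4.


Using direct substitution:
  2 * (4)^5 = 2048
  2 * (4)^4 = 512
  3 * (4)^3 = 192
  -8 * (4)^2 = -128
  -8 * (4)^1 = -32
  constant: -2
Sum = 2048 + 512 + 192 - 128 - 32 - 2 = 2590


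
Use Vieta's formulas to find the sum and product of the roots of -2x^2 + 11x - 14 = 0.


For ax^2+bx+c=0: sum = -b/a, product = c/a.
a=-2, b=11, c=-14
Sum = -(11)/-2 = 11/2
Product = (-14)/-2 = 7


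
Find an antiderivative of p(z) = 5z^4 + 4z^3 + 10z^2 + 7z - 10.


Reverse power rule on each term:
  ∫ 5z^4 dz = z^5
  ∫ 4z^3 dz = z^4
  ∫ 10z^2 dz = (10/3)z^3
  ∫ 7z dz = (7/2)z^2
  ∫ -10 dz = -10z
F(z) = z^5 + z^4 + (10/3)z^3 + (7/2)z^2 - 10z + C


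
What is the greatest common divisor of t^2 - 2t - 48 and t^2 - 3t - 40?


Factor each:
  t^2 - 2t - 48 = (t - 8)(t + 6)
  t^2 - 3t - 40 = (t - 8)(t + 5)
Common monic factor: t - 8


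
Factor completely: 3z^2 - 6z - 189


Roots satisfy r1 + r2 = -b/a = 2 and r1*r2 = c/a = -63.
So r1 = -7, r2 = 9.
3z^2 - 6z - 189 = 3(z - r1)(z - r2) = 3(z + 7)(z - 9)


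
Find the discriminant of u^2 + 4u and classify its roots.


D = b^2 - 4ac = (4)^2 - 4(1)(0) = 16 = 16
Since D > 0: two distinct rational roots


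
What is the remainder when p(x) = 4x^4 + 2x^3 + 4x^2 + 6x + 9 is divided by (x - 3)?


By the Remainder Theorem, the remainder equals p(3):
  4*(3)^4 = 324
  2*(3)^3 = 54
  4*(3)^2 = 36
  6*(3)^1 = 18
  constant: 9
Sum: 324 + 54 + 36 + 18 + 9 = 441


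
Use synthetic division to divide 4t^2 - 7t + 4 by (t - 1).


Synthetic division with c = 1. Coefficients: 4, -7, 4
Bring down 4.
  4 * 1 = 4; 4 - 7 = -3
  -3 * 1 = -3; -3 + 4 = 1
Quotient: 4t - 3, Remainder: 1


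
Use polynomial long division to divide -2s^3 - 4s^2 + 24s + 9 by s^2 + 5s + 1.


(-2s^3 - 4s^2 + 24s + 9) / (s^2 + 5s + 1)
Step 1: -2s * (s^2 + 5s + 1) = -2s^3 - 10s^2 - 2s; subtract.
Step 2: 6 * (s^2 + 5s + 1) = 6s^2 + 30s + 6; subtract.
Quotient: -2s + 6, Remainder: -4s + 3


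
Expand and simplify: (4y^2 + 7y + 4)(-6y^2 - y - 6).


Distribute each term of the first polynomial:
  (4y^2)(-6y^2 - y - 6) = -24y^4 - 4y^3 - 24y^2
  (7y)(-6y^2 - y - 6) = -42y^3 - 7y^2 - 42y
  (4)(-6y^2 - y - 6) = -24y^2 - 4y - 24
Sum: -24y^4 - 46y^3 - 55y^2 - 46y - 24


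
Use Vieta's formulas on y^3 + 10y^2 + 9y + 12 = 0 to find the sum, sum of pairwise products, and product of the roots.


Monic cubic y^3+by^2+cy+d=0: sum=-b, pairwise sum=c, product=-d.
b=10, c=9, d=12
r1+r2+r3 = -10
r1r2+r1r3+r2r3 = 9
r1r2r3 = -12


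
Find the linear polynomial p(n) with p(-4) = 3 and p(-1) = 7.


p(n) = mn + b. Using p(-4)=3, p(-1)=7:
m = (3 - 7)/(-4 + 1) = -4/-3 = 4/3
b = 3 - m*(-4) = 3 + 16/3 = 25/3
p(n) = (4/3)n + (25/3)


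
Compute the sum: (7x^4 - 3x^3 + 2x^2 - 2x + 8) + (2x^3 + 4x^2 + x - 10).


Align terms by degree and add:
  7x^4 - 3x^3 + 2x^2 - 2x + 8
+ 2x^3 + 4x^2 + x - 10
= 7x^4 - x^3 + 6x^2 - x - 2


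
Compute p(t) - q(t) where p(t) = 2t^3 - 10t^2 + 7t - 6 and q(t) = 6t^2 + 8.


Distribute the minus sign:
  (2t^3 - 10t^2 + 7t - 6)
- (6t^2 + 8)
Negate second polynomial: -6t^2 - 8
Add: 2t^3 - 16t^2 + 7t - 14


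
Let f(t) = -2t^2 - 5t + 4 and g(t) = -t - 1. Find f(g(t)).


Substitute g(t) into f:
f(g(t)) = -2*(-t - 1)^2 + (-5)*(-t - 1) + 4
(-t - 1)^2 = t^2 + 2t + 1
Expand and combine: -2t^2 + t + 7


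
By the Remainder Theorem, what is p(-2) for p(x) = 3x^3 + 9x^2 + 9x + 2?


By the Remainder Theorem, the remainder equals p(-2):
  3*(-2)^3 = -24
  9*(-2)^2 = 36
  9*(-2)^1 = -18
  constant: 2
Sum: -24 + 36 - 18 + 2 = -4


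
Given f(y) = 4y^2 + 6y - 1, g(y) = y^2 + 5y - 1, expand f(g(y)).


Substitute g(y) into f:
f(g(y)) = 4*(y^2 + 5y - 1)^2 + 6*(y^2 + 5y - 1) + (-1)
(y^2 + 5y - 1)^2 = y^4 + 10y^3 + 23y^2 - 10y + 1
Expand and combine: 4y^4 + 40y^3 + 98y^2 - 10y - 3


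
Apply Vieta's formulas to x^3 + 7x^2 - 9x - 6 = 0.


Monic cubic x^3+bx^2+cx+d=0: sum=-b, pairwise sum=c, product=-d.
b=7, c=-9, d=-6
r1+r2+r3 = -7
r1r2+r1r3+r2r3 = -9
r1r2r3 = 6


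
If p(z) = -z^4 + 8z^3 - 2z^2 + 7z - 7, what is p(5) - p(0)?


p(5) = 353
p(0) = -7
p(5) - p(0) = 353 + 7 = 360


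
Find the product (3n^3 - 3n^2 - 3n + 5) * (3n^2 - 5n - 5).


Distribute each term of the first polynomial:
  (3n^3)(3n^2 - 5n - 5) = 9n^5 - 15n^4 - 15n^3
  (-3n^2)(3n^2 - 5n - 5) = -9n^4 + 15n^3 + 15n^2
  (-3n)(3n^2 - 5n - 5) = -9n^3 + 15n^2 + 15n
  (5)(3n^2 - 5n - 5) = 15n^2 - 25n - 25
Sum: 9n^5 - 24n^4 - 9n^3 + 45n^2 - 10n - 25


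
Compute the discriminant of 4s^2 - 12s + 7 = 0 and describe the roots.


D = b^2 - 4ac = (-12)^2 - 4(4)(7) = 144 - 112 = 32
Since D > 0: two distinct irrational roots


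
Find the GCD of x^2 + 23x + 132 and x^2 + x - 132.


Factor each:
  x^2 + 23x + 132 = (x + 12)(x + 11)
  x^2 + x - 132 = (x + 12)(x - 11)
Common monic factor: x + 12


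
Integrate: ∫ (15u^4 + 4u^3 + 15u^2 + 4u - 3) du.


Reverse power rule on each term:
  ∫ 15u^4 du = 3u^5
  ∫ 4u^3 du = u^4
  ∫ 15u^2 du = 5u^3
  ∫ 4u du = 2u^2
  ∫ -3 du = -3u
F(u) = 3u^5 + u^4 + 5u^3 + 2u^2 - 3u + C


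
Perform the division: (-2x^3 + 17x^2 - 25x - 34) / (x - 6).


(-2x^3 + 17x^2 - 25x - 34) / (x - 6)
Step 1: -2x^2 * (x - 6) = -2x^3 + 12x^2; subtract.
Step 2: 5x * (x - 6) = 5x^2 - 30x; subtract.
Step 3: 5 * (x - 6) = 5x - 30; subtract.
Quotient: -2x^2 + 5x + 5, Remainder: -4


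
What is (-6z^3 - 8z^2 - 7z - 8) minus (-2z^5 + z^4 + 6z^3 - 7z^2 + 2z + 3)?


Distribute the minus sign:
  (-6z^3 - 8z^2 - 7z - 8)
- (-2z^5 + z^4 + 6z^3 - 7z^2 + 2z + 3)
Negate second polynomial: 2z^5 - z^4 - 6z^3 + 7z^2 - 2z - 3
Add: 2z^5 - z^4 - 12z^3 - z^2 - 9z - 11


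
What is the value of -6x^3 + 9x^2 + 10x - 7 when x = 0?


Using direct substitution:
  -6 * (0)^3 = 0
  9 * (0)^2 = 0
  10 * (0)^1 = 0
  constant: -7
Sum = 0 + 0 + 0 - 7 = -7


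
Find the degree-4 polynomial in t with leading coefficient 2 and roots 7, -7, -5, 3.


p(t) = 2(t - 7)(t + 7)(t + 5)(t - 3)
Expand: 2t^4 + 4t^3 - 128t^2 - 196t + 1470


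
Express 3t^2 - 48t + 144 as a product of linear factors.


Roots satisfy r1 + r2 = -b/a = 16 and r1*r2 = c/a = 48.
So r1 = 4, r2 = 12.
3t^2 - 48t + 144 = 3(t - r1)(t - r2) = 3(t - 4)(t - 12)


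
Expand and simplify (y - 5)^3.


Expand (y - 5)^3 by repeated multiplication:
  (y - 5)^2 = y^2 - 10y + 25
= y^3 - 15y^2 + 75y - 125


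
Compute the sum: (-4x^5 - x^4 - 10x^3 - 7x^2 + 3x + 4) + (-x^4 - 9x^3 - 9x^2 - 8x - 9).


Align terms by degree and add:
  -4x^5 - x^4 - 10x^3 - 7x^2 + 3x + 4
  -x^4 - 9x^3 - 9x^2 - 8x - 9
= -4x^5 - 2x^4 - 19x^3 - 16x^2 - 5x - 5


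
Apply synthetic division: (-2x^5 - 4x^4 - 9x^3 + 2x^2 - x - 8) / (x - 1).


Synthetic division with c = 1. Coefficients: -2, -4, -9, 2, -1, -8
Bring down -2.
  -2 * 1 = -2; -2 - 4 = -6
  -6 * 1 = -6; -6 - 9 = -15
  -15 * 1 = -15; -15 + 2 = -13
  -13 * 1 = -13; -13 - 1 = -14
  -14 * 1 = -14; -14 - 8 = -22
Quotient: -2x^4 - 6x^3 - 15x^2 - 13x - 14, Remainder: -22


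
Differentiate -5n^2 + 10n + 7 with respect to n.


Apply the power rule term by term:
  d/dn(-5n^2) = -10n
  d/dn(10n) = 10
  d/dn(7) = 0
p'(n) = -10n + 10


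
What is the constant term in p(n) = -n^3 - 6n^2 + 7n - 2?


Read off the constant term: -2


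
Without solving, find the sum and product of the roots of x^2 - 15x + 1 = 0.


For ax^2+bx+c=0: sum = -b/a, product = c/a.
a=1, b=-15, c=1
Sum = -(-15)/1 = 15
Product = (1)/1 = 1


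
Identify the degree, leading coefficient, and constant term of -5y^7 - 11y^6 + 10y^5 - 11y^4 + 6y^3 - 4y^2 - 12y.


Highest power of y is 7, with coefficient -5. Constant term is 0.
Degree = 7, leading coefficient = -5, constant term = 0


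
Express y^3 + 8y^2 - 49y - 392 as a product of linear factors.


Try integer roots (divisors of -392). y=-8: p(-8)=0.
Divide out (y + 8): quotient is y^2 - 49.
Factor the quadratic: (y + 7)(y - 7)
Result: (y + 8)(y + 7)(y - 7)


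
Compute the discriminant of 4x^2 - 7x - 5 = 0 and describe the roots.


D = b^2 - 4ac = (-7)^2 - 4(4)(-5) = 49 + 80 = 129
Since D > 0: two distinct irrational roots


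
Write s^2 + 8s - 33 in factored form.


Roots satisfy r1 + r2 = -b/a = -8 and r1*r2 = c/a = -33.
So r1 = -11, r2 = 3.
s^2 + 8s - 33 = (s - r1)(s - r2) = (s + 11)(s - 3)


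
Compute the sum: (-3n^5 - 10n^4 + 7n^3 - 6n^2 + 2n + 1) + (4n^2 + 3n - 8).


Align terms by degree and add:
  -3n^5 - 10n^4 + 7n^3 - 6n^2 + 2n + 1
+ 4n^2 + 3n - 8
= -3n^5 - 10n^4 + 7n^3 - 2n^2 + 5n - 7


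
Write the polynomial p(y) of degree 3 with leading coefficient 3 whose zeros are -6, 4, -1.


p(y) = 3(y + 6)(y - 4)(y + 1)
Expand: 3y^3 + 9y^2 - 66y - 72


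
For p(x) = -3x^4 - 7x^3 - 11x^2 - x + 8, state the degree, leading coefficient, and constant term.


Highest power of x is 4, with coefficient -3. Constant term is 8.
Degree = 4, leading coefficient = -3, constant term = 8


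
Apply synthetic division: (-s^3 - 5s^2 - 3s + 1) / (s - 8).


Synthetic division with c = 8. Coefficients: -1, -5, -3, 1
Bring down -1.
  -1 * 8 = -8; -8 - 5 = -13
  -13 * 8 = -104; -104 - 3 = -107
  -107 * 8 = -856; -856 + 1 = -855
Quotient: -s^2 - 13s - 107, Remainder: -855


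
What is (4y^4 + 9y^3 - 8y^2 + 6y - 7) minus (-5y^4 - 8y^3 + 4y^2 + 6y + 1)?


Distribute the minus sign:
  (4y^4 + 9y^3 - 8y^2 + 6y - 7)
- (-5y^4 - 8y^3 + 4y^2 + 6y + 1)
Negate second polynomial: 5y^4 + 8y^3 - 4y^2 - 6y - 1
Add: 9y^4 + 17y^3 - 12y^2 - 8


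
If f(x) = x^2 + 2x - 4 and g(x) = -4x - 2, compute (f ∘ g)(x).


Substitute g(x) into f:
f(g(x)) = 1*(-4x - 2)^2 + 2*(-4x - 2) + (-4)
(-4x - 2)^2 = 16x^2 + 16x + 4
Expand and combine: 16x^2 + 8x - 4


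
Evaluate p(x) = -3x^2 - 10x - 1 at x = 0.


Using direct substitution:
  -3 * (0)^2 = 0
  -10 * (0)^1 = 0
  constant: -1
Sum = 0 + 0 - 1 = -1


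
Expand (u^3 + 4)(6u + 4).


Distribute each term of the first polynomial:
  (u^3)(6u + 4) = 6u^4 + 4u^3
  (4)(6u + 4) = 24u + 16
Sum: 6u^4 + 4u^3 + 24u + 16


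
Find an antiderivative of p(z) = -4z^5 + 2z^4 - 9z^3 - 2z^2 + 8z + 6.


Reverse power rule on each term:
  ∫ -4z^5 dz = -(2/3)z^6
  ∫ 2z^4 dz = (2/5)z^5
  ∫ -9z^3 dz = -(9/4)z^4
  ∫ -2z^2 dz = -(2/3)z^3
  ∫ 8z dz = 4z^2
  ∫ 6 dz = 6z
F(z) = -(2/3)z^6 + (2/5)z^5 - (9/4)z^4 - (2/3)z^3 + 4z^2 + 6z + C


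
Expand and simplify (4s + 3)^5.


Expand (4s + 3)^5 by repeated multiplication:
  (4s + 3)^2 = 16s^2 + 24s + 9
  (4s + 3)^3 = 64s^3 + 144s^2 + 108s + 27
  (4s + 3)^4 = 256s^4 + 768s^3 + 864s^2 + 432s + 81
= 1024s^5 + 3840s^4 + 5760s^3 + 4320s^2 + 1620s + 243


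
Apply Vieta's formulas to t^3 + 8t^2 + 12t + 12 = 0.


Monic cubic t^3+bt^2+ct+d=0: sum=-b, pairwise sum=c, product=-d.
b=8, c=12, d=12
r1+r2+r3 = -8
r1r2+r1r3+r2r3 = 12
r1r2r3 = -12


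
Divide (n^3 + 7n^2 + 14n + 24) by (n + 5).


(n^3 + 7n^2 + 14n + 24) / (n + 5)
Step 1: n^2 * (n + 5) = n^3 + 5n^2; subtract.
Step 2: 2n * (n + 5) = 2n^2 + 10n; subtract.
Step 3: 4 * (n + 5) = 4n + 20; subtract.
Quotient: n^2 + 2n + 4, Remainder: 4


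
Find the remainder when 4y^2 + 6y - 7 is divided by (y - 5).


By the Remainder Theorem, the remainder equals p(5):
  4*(5)^2 = 100
  6*(5)^1 = 30
  constant: -7
Sum: 100 + 30 - 7 = 123


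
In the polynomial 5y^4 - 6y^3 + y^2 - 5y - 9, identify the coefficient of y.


Read off the coefficient of y: -5


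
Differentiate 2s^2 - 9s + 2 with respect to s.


Apply the power rule term by term:
  d/ds(2s^2) = 4s
  d/ds(-9s) = -9
  d/ds(2) = 0
p'(s) = 4s - 9


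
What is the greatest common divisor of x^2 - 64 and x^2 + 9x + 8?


Factor each:
  x^2 - 64 = (x + 8)(x - 8)
  x^2 + 9x + 8 = (x + 8)(x + 1)
Common monic factor: x + 8


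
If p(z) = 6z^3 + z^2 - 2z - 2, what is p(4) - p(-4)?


p(4) = 390
p(-4) = -362
p(4) - p(-4) = 390 + 362 = 752


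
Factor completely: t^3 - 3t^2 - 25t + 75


Try integer roots (divisors of 75). t=3: p(3)=0.
Divide out (t - 3): quotient is t^2 - 25.
Factor the quadratic: (t + 5)(t - 5)
Result: (t - 3)(t + 5)(t - 5)


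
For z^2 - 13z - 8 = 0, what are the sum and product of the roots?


For az^2+bz+c=0: sum = -b/a, product = c/a.
a=1, b=-13, c=-8
Sum = -(-13)/1 = 13
Product = (-8)/1 = -8


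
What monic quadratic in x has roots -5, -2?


p(x) = (x + 5)(x + 2)
Expand: x^2 + 7x + 10


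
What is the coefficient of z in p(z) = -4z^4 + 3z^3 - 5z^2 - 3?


Read off the coefficient of z: 0


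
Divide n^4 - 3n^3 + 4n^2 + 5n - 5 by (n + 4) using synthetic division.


Synthetic division with c = -4. Coefficients: 1, -3, 4, 5, -5
Bring down 1.
  1 * -4 = -4; -4 - 3 = -7
  -7 * -4 = 28; 28 + 4 = 32
  32 * -4 = -128; -128 + 5 = -123
  -123 * -4 = 492; 492 - 5 = 487
Quotient: n^3 - 7n^2 + 32n - 123, Remainder: 487


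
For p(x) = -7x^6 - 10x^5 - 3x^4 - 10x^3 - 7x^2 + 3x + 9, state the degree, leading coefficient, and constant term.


Highest power of x is 6, with coefficient -7. Constant term is 9.
Degree = 6, leading coefficient = -7, constant term = 9


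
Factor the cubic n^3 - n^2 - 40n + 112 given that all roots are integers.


Try integer roots (divisors of 112). n=4: p(4)=0.
Divide out (n - 4): quotient is n^2 + 3n - 28.
Factor the quadratic: (n - 4)(n + 7)
Result: (n - 4)(n - 4)(n + 7)


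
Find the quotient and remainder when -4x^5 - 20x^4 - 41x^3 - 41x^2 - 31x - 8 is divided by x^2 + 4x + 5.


(-4x^5 - 20x^4 - 41x^3 - 41x^2 - 31x - 8) / (x^2 + 4x + 5)
Step 1: -4x^3 * (x^2 + 4x + 5) = -4x^5 - 16x^4 - 20x^3; subtract.
Step 2: -4x^2 * (x^2 + 4x + 5) = -4x^4 - 16x^3 - 20x^2; subtract.
Step 3: -5x * (x^2 + 4x + 5) = -5x^3 - 20x^2 - 25x; subtract.
Step 4: -1 * (x^2 + 4x + 5) = -x^2 - 4x - 5; subtract.
Quotient: -4x^3 - 4x^2 - 5x - 1, Remainder: -2x - 3


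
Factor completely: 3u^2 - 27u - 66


Roots satisfy r1 + r2 = -b/a = 9 and r1*r2 = c/a = -22.
So r1 = -2, r2 = 11.
3u^2 - 27u - 66 = 3(u - r1)(u - r2) = 3(u + 2)(u - 11)


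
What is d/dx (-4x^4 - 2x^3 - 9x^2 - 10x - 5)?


Apply the power rule term by term:
  d/dx(-4x^4) = -16x^3
  d/dx(-2x^3) = -6x^2
  d/dx(-9x^2) = -18x
  d/dx(-10x) = -10
  d/dx(-5) = 0
p'(x) = -16x^3 - 6x^2 - 18x - 10


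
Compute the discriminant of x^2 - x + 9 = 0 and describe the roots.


D = b^2 - 4ac = (-1)^2 - 4(1)(9) = 1 - 36 = -35
Since D < 0: two complex conjugate roots (no real roots)


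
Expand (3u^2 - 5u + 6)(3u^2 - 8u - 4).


Distribute each term of the first polynomial:
  (3u^2)(3u^2 - 8u - 4) = 9u^4 - 24u^3 - 12u^2
  (-5u)(3u^2 - 8u - 4) = -15u^3 + 40u^2 + 20u
  (6)(3u^2 - 8u - 4) = 18u^2 - 48u - 24
Sum: 9u^4 - 39u^3 + 46u^2 - 28u - 24


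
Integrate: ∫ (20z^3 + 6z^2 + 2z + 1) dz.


Reverse power rule on each term:
  ∫ 20z^3 dz = 5z^4
  ∫ 6z^2 dz = 2z^3
  ∫ 2z dz = z^2
  ∫ 1 dz = z
F(z) = 5z^4 + 2z^3 + z^2 + z + C


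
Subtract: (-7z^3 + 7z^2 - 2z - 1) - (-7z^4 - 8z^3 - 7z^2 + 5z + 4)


Distribute the minus sign:
  (-7z^3 + 7z^2 - 2z - 1)
- (-7z^4 - 8z^3 - 7z^2 + 5z + 4)
Negate second polynomial: 7z^4 + 8z^3 + 7z^2 - 5z - 4
Add: 7z^4 + z^3 + 14z^2 - 7z - 5


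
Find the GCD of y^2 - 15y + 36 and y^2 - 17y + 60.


Factor each:
  y^2 - 15y + 36 = (y - 12)(y - 3)
  y^2 - 17y + 60 = (y - 12)(y - 5)
Common monic factor: y - 12


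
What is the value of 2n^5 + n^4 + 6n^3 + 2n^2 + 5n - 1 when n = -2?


Using direct substitution:
  2 * (-2)^5 = -64
  1 * (-2)^4 = 16
  6 * (-2)^3 = -48
  2 * (-2)^2 = 8
  5 * (-2)^1 = -10
  constant: -1
Sum = -64 + 16 - 48 + 8 - 10 - 1 = -99


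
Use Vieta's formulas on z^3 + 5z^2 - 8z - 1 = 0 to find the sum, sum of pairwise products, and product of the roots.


Monic cubic z^3+bz^2+cz+d=0: sum=-b, pairwise sum=c, product=-d.
b=5, c=-8, d=-1
r1+r2+r3 = -5
r1r2+r1r3+r2r3 = -8
r1r2r3 = 1


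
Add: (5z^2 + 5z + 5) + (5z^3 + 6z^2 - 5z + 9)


Align terms by degree and add:
  5z^2 + 5z + 5
+ 5z^3 + 6z^2 - 5z + 9
= 5z^3 + 11z^2 + 14


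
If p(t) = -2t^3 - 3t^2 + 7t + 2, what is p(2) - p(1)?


p(2) = -12
p(1) = 4
p(2) - p(1) = -12 - 4 = -16


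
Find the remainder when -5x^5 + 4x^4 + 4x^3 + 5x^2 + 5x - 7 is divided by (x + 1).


By the Remainder Theorem, the remainder equals p(-1):
  -5*(-1)^5 = 5
  4*(-1)^4 = 4
  4*(-1)^3 = -4
  5*(-1)^2 = 5
  5*(-1)^1 = -5
  constant: -7
Sum: 5 + 4 - 4 + 5 - 5 - 7 = -2


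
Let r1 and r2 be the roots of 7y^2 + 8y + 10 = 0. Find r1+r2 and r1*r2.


For ay^2+by+c=0: sum = -b/a, product = c/a.
a=7, b=8, c=10
Sum = -(8)/7 = -8/7
Product = (10)/7 = 10/7


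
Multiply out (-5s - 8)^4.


Expand (-5s - 8)^4 by repeated multiplication:
  (-5s - 8)^2 = 25s^2 + 80s + 64
  (-5s - 8)^3 = -125s^3 - 600s^2 - 960s - 512
= 625s^4 + 4000s^3 + 9600s^2 + 10240s + 4096


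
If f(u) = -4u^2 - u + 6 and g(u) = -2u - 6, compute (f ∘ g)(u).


Substitute g(u) into f:
f(g(u)) = -4*(-2u - 6)^2 + (-1)*(-2u - 6) + 6
(-2u - 6)^2 = 4u^2 + 24u + 36
Expand and combine: -16u^2 - 94u - 132


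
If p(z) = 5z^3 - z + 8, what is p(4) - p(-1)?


p(4) = 324
p(-1) = 4
p(4) - p(-1) = 324 - 4 = 320


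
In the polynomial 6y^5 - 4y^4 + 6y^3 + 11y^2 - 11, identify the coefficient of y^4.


Read off the coefficient of y^4: -4


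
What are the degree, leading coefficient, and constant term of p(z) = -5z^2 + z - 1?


Highest power of z is 2, with coefficient -5. Constant term is -1.
Degree = 2, leading coefficient = -5, constant term = -1


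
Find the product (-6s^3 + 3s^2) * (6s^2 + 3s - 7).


Distribute each term of the first polynomial:
  (-6s^3)(6s^2 + 3s - 7) = -36s^5 - 18s^4 + 42s^3
  (3s^2)(6s^2 + 3s - 7) = 18s^4 + 9s^3 - 21s^2
Sum: -36s^5 + 51s^3 - 21s^2


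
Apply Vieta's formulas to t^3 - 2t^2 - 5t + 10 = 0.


Monic cubic t^3+bt^2+ct+d=0: sum=-b, pairwise sum=c, product=-d.
b=-2, c=-5, d=10
r1+r2+r3 = 2
r1r2+r1r3+r2r3 = -5
r1r2r3 = -10


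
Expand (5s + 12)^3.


Expand (5s + 12)^3 by repeated multiplication:
  (5s + 12)^2 = 25s^2 + 120s + 144
= 125s^3 + 900s^2 + 2160s + 1728


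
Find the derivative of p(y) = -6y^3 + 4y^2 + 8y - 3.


Apply the power rule term by term:
  d/dy(-6y^3) = -18y^2
  d/dy(4y^2) = 8y
  d/dy(8y) = 8
  d/dy(-3) = 0
p'(y) = -18y^2 + 8y + 8


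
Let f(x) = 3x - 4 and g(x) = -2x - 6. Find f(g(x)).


Substitute g(x) into f:
f(g(x)) = 3*(-2x - 6) + (-4)
Expand and combine: -6x - 22


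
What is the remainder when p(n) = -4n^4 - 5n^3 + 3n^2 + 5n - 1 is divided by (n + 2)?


By the Remainder Theorem, the remainder equals p(-2):
  -4*(-2)^4 = -64
  -5*(-2)^3 = 40
  3*(-2)^2 = 12
  5*(-2)^1 = -10
  constant: -1
Sum: -64 + 40 + 12 - 10 - 1 = -23


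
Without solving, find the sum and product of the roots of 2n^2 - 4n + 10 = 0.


For an^2+bn+c=0: sum = -b/a, product = c/a.
a=2, b=-4, c=10
Sum = -(-4)/2 = 2
Product = (10)/2 = 5


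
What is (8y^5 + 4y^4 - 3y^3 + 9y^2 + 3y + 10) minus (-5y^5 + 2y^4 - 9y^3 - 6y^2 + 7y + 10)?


Distribute the minus sign:
  (8y^5 + 4y^4 - 3y^3 + 9y^2 + 3y + 10)
- (-5y^5 + 2y^4 - 9y^3 - 6y^2 + 7y + 10)
Negate second polynomial: 5y^5 - 2y^4 + 9y^3 + 6y^2 - 7y - 10
Add: 13y^5 + 2y^4 + 6y^3 + 15y^2 - 4y


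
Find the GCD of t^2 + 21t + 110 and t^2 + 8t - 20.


Factor each:
  t^2 + 21t + 110 = (t + 10)(t + 11)
  t^2 + 8t - 20 = (t + 10)(t - 2)
Common monic factor: t + 10


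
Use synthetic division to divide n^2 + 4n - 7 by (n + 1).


Synthetic division with c = -1. Coefficients: 1, 4, -7
Bring down 1.
  1 * -1 = -1; -1 + 4 = 3
  3 * -1 = -3; -3 - 7 = -10
Quotient: n + 3, Remainder: -10


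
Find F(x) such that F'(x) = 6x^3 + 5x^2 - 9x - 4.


Reverse power rule on each term:
  ∫ 6x^3 dx = (3/2)x^4
  ∫ 5x^2 dx = (5/3)x^3
  ∫ -9x dx = -(9/2)x^2
  ∫ -4 dx = -4x
F(x) = (3/2)x^4 + (5/3)x^3 - (9/2)x^2 - 4x + C


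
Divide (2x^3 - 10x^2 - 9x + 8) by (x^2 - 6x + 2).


(2x^3 - 10x^2 - 9x + 8) / (x^2 - 6x + 2)
Step 1: 2x * (x^2 - 6x + 2) = 2x^3 - 12x^2 + 4x; subtract.
Step 2: 2 * (x^2 - 6x + 2) = 2x^2 - 12x + 4; subtract.
Quotient: 2x + 2, Remainder: -x + 4


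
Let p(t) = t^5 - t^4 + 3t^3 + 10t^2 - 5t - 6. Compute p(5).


Using direct substitution:
  1 * (5)^5 = 3125
  -1 * (5)^4 = -625
  3 * (5)^3 = 375
  10 * (5)^2 = 250
  -5 * (5)^1 = -25
  constant: -6
Sum = 3125 - 625 + 375 + 250 - 25 - 6 = 3094


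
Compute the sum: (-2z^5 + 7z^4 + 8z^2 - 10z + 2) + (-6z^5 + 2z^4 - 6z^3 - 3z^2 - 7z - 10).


Align terms by degree and add:
  -2z^5 + 7z^4 + 8z^2 - 10z + 2
  -6z^5 + 2z^4 - 6z^3 - 3z^2 - 7z - 10
= -8z^5 + 9z^4 - 6z^3 + 5z^2 - 17z - 8


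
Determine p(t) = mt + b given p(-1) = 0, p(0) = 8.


p(t) = mt + b. Using p(-1)=0, p(0)=8:
m = (0 - 8)/(-1) = -8/-1 = 8
b = 0 - m*(-1) = 0 + 8 = 8
p(t) = 8t + 8


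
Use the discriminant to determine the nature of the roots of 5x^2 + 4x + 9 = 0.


D = b^2 - 4ac = (4)^2 - 4(5)(9) = 16 - 180 = -164
Since D < 0: two complex conjugate roots (no real roots)


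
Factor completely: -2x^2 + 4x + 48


Roots satisfy r1 + r2 = -b/a = 2 and r1*r2 = c/a = -24.
So r1 = 6, r2 = -4.
-2x^2 + 4x + 48 = -2(x - r1)(x - r2) = -2(x - 6)(x + 4)


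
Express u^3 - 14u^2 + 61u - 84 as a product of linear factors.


Try integer roots (divisors of -84). u=4: p(4)=0.
Divide out (u - 4): quotient is u^2 - 10u + 21.
Factor the quadratic: (u - 7)(u - 3)
Result: (u - 4)(u - 7)(u - 3)


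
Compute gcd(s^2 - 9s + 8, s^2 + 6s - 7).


Factor each:
  s^2 - 9s + 8 = (s - 1)(s - 8)
  s^2 + 6s - 7 = (s - 1)(s + 7)
Common monic factor: s - 1


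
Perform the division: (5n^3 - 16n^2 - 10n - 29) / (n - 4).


(5n^3 - 16n^2 - 10n - 29) / (n - 4)
Step 1: 5n^2 * (n - 4) = 5n^3 - 20n^2; subtract.
Step 2: 4n * (n - 4) = 4n^2 - 16n; subtract.
Step 3: 6 * (n - 4) = 6n - 24; subtract.
Quotient: 5n^2 + 4n + 6, Remainder: -5


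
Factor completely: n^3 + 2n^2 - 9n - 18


Try integer roots (divisors of -18). n=-3: p(-3)=0.
Divide out (n + 3): quotient is n^2 - n - 6.
Factor the quadratic: (n + 2)(n - 3)
Result: (n + 3)(n + 2)(n - 3)


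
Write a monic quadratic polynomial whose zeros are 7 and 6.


p(u) = (u - 7)(u - 6)
Expand: u^2 - 13u + 42


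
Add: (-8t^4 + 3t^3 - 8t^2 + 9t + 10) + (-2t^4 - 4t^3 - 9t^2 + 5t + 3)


Align terms by degree and add:
  -8t^4 + 3t^3 - 8t^2 + 9t + 10
  -2t^4 - 4t^3 - 9t^2 + 5t + 3
= -10t^4 - t^3 - 17t^2 + 14t + 13


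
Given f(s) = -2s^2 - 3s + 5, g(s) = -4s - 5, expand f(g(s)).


Substitute g(s) into f:
f(g(s)) = -2*(-4s - 5)^2 + (-3)*(-4s - 5) + 5
(-4s - 5)^2 = 16s^2 + 40s + 25
Expand and combine: -32s^2 - 68s - 30


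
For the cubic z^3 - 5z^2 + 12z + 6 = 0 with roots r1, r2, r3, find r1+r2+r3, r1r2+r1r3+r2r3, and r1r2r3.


Monic cubic z^3+bz^2+cz+d=0: sum=-b, pairwise sum=c, product=-d.
b=-5, c=12, d=6
r1+r2+r3 = 5
r1r2+r1r3+r2r3 = 12
r1r2r3 = -6


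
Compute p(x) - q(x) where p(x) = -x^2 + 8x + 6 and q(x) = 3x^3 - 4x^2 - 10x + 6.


Distribute the minus sign:
  (-x^2 + 8x + 6)
- (3x^3 - 4x^2 - 10x + 6)
Negate second polynomial: -3x^3 + 4x^2 + 10x - 6
Add: -3x^3 + 3x^2 + 18x


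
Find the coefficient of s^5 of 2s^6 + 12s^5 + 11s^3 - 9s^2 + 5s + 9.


Read off the coefficient of s^5: 12


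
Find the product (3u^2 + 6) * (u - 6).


Distribute each term of the first polynomial:
  (3u^2)(u - 6) = 3u^3 - 18u^2
  (6)(u - 6) = 6u - 36
Sum: 3u^3 - 18u^2 + 6u - 36


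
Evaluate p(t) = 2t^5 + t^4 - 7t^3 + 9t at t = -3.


Using direct substitution:
  2 * (-3)^5 = -486
  1 * (-3)^4 = 81
  -7 * (-3)^3 = 189
  0 * (-3)^2 = 0
  9 * (-3)^1 = -27
  constant: 0
Sum = -486 + 81 + 189 + 0 - 27 + 0 = -243


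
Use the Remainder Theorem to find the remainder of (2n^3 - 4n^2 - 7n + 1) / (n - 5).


By the Remainder Theorem, the remainder equals p(5):
  2*(5)^3 = 250
  -4*(5)^2 = -100
  -7*(5)^1 = -35
  constant: 1
Sum: 250 - 100 - 35 + 1 = 116


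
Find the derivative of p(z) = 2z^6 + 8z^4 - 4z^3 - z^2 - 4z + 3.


Apply the power rule term by term:
  d/dz(2z^6) = 12z^5
  d/dz(8z^4) = 32z^3
  d/dz(-4z^3) = -12z^2
  d/dz(-z^2) = -2z
  d/dz(-4z) = -4
  d/dz(3) = 0
p'(z) = 12z^5 + 32z^3 - 12z^2 - 2z - 4
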